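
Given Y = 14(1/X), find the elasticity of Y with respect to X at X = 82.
Elasticity = -1

Elasticity = (dY/dX) · (X/Y)

dY/dX = -14/X²
At X = 82: dY/dX = -7/3362, Y = 7/41

Elasticity = (-7/3362) · (82 / (7/41)) = -1

Interpretation: for a small percentage change in X, the percentage change in Y is approximately -1.00 times as large.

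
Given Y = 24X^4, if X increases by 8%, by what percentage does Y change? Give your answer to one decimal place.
36.0%

For Y = 24X^4:
If X → X(1 + 0.08)
Then Y → Y · (1 + 0.08)^4
     ≈ Y · 1.3605

Percentage change = ((1 + 0.08)^4 − 1) × 100% ≈ 36.0%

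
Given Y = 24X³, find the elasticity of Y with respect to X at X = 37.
Elasticity = 3

Elasticity = (dY/dX) · (X/Y)

dY/dX = 72·X²
At X = 37: dY/dX = 98568, Y = 1215672

Elasticity = 98568 · (37 / 1215672) = 3

Interpretation: for a small percentage change in X, the percentage change in Y is approximately 3.00 times as large.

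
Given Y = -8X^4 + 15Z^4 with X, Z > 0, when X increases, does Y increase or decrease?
Y decreases

Taking the partial derivative:
∂Y/∂X = -32X^3

∂Y/∂X = -32X^3 < 0 (assuming positive values)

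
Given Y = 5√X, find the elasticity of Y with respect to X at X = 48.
Elasticity = 1/2

Elasticity = (dY/dX) · (X/Y)

dY/dX = 5/(2·√X)
At X = 48: dY/dX = 5·√3/24, Y = 20·√3

Elasticity = (5·√3/24) · (48 / (20·√3)) = 1/2

Interpretation: for a small percentage change in X, the percentage change in Y is approximately 0.50 times as large.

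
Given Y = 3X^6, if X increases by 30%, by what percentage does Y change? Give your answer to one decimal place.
382.7%

For Y = 3X^6:
If X → X(1 + 0.3)
Then Y → Y · (1 + 0.3)^6
     ≈ Y · 4.8268

Percentage change = ((1 + 0.3)^6 − 1) × 100% ≈ 382.7%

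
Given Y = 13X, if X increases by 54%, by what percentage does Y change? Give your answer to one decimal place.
54.0%

For Y = 13X:
If X → X(1 + 0.54)
Then Y → Y · (1 + 0.54)^1
     = Y · 1.5400

Percentage change = ((1 + 0.54)^1 − 1) × 100% = 54.0%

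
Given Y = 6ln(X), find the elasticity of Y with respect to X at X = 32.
Elasticity = 1/ln(32) ≈ 0.2885

Elasticity = (dY/dX) · (X/Y)

dY/dX = 6/X
At X = 32: dY/dX = 3/16, Y = 6·ln(32)

Elasticity = (3/16) · (32 / (6·ln(32))) = 1/ln(32) ≈ 0.2885

Interpretation: for a small percentage change in X, the percentage change in Y is approximately 0.29 times as large.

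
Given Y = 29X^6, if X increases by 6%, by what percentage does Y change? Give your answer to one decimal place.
41.9%

For Y = 29X^6:
If X → X(1 + 0.06)
Then Y → Y · (1 + 0.06)^6
     ≈ Y · 1.4185

Percentage change = ((1 + 0.06)^6 − 1) × 100% ≈ 41.9%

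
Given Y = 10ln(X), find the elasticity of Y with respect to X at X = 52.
Elasticity = 1/ln(52) ≈ 0.2531

Elasticity = (dY/dX) · (X/Y)

dY/dX = 10/X
At X = 52: dY/dX = 5/26, Y = 10·ln(52)

Elasticity = (5/26) · (52 / (10·ln(52))) = 1/ln(52) ≈ 0.2531

Interpretation: for a small percentage change in X, the percentage change in Y is approximately 0.25 times as large.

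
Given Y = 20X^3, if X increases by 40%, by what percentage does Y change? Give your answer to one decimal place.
174.4%

For Y = 20X^3:
If X → X(1 + 0.4)
Then Y → Y · (1 + 0.4)^3
     = Y · 2.7440

Percentage change = ((1 + 0.4)^3 − 1) × 100% = 174.4%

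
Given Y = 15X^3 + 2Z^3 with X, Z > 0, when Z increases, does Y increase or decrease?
Y increases

Taking the partial derivative:
∂Y/∂Z = 6Z^2

∂Y/∂Z = 6Z^2 > 0 (assuming positive values)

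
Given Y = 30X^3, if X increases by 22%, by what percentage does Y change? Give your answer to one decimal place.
81.6%

For Y = 30X^3:
If X → X(1 + 0.22)
Then Y → Y · (1 + 0.22)^3
     ≈ Y · 1.8158

Percentage change = ((1 + 0.22)^3 − 1) × 100% ≈ 81.6%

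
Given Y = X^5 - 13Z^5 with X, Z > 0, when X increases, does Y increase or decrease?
Y increases

Taking the partial derivative:
∂Y/∂X = 5X^4

∂Y/∂X = 5X^4 > 0 (assuming positive values)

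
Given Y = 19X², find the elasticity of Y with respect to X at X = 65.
Elasticity = 2

Elasticity = (dY/dX) · (X/Y)

dY/dX = 38·X
At X = 65: dY/dX = 2470, Y = 80275

Elasticity = 2470 · (65 / 80275) = 2

Interpretation: for a small percentage change in X, the percentage change in Y is approximately 2.00 times as large.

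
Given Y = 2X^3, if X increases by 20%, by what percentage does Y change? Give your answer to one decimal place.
72.8%

For Y = 2X^3:
If X → X(1 + 0.2)
Then Y → Y · (1 + 0.2)^3
     = Y · 1.7280

Percentage change = ((1 + 0.2)^3 − 1) × 100% = 72.8%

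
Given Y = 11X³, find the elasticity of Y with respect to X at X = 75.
Elasticity = 3

Elasticity = (dY/dX) · (X/Y)

dY/dX = 33·X²
At X = 75: dY/dX = 185625, Y = 4640625

Elasticity = 185625 · (75 / 4640625) = 3

Interpretation: for a small percentage change in X, the percentage change in Y is approximately 3.00 times as large.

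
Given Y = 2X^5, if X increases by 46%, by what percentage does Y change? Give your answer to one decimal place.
563.4%

For Y = 2X^5:
If X → X(1 + 0.46)
Then Y → Y · (1 + 0.46)^5
     ≈ Y · 6.6338

Percentage change = ((1 + 0.46)^5 − 1) × 100% ≈ 563.4%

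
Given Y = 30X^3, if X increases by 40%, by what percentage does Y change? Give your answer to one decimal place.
174.4%

For Y = 30X^3:
If X → X(1 + 0.4)
Then Y → Y · (1 + 0.4)^3
     = Y · 2.7440

Percentage change = ((1 + 0.4)^3 − 1) × 100% = 174.4%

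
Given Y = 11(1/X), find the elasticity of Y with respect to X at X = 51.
Elasticity = -1

Elasticity = (dY/dX) · (X/Y)

dY/dX = -11/X²
At X = 51: dY/dX = -11/2601, Y = 11/51

Elasticity = (-11/2601) · (51 / (11/51)) = -1

Interpretation: for a small percentage change in X, the percentage change in Y is approximately -1.00 times as large.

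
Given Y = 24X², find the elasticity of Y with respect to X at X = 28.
Elasticity = 2

Elasticity = (dY/dX) · (X/Y)

dY/dX = 48·X
At X = 28: dY/dX = 1344, Y = 18816

Elasticity = 1344 · (28 / 18816) = 2

Interpretation: for a small percentage change in X, the percentage change in Y is approximately 2.00 times as large.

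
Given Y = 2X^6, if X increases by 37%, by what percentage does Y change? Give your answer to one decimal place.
561.2%

For Y = 2X^6:
If X → X(1 + 0.37)
Then Y → Y · (1 + 0.37)^6
     ≈ Y · 6.6119

Percentage change = ((1 + 0.37)^6 − 1) × 100% ≈ 561.2%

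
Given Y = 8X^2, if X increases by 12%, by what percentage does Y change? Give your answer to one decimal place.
25.4%

For Y = 8X^2:
If X → X(1 + 0.12)
Then Y → Y · (1 + 0.12)^2
     = Y · 1.2544

Percentage change = ((1 + 0.12)^2 − 1) × 100% ≈ 25.4%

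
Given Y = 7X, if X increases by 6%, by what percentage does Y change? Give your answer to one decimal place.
6.0%

For Y = 7X:
If X → X(1 + 0.06)
Then Y → Y · (1 + 0.06)^1
     = Y · 1.0600

Percentage change = ((1 + 0.06)^1 − 1) × 100% = 6.0%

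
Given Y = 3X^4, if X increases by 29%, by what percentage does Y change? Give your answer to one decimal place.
176.9%

For Y = 3X^4:
If X → X(1 + 0.29)
Then Y → Y · (1 + 0.29)^4
     ≈ Y · 2.7692

Percentage change = ((1 + 0.29)^4 − 1) × 100% ≈ 176.9%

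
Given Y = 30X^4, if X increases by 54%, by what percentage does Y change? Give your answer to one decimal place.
462.4%

For Y = 30X^4:
If X → X(1 + 0.54)
Then Y → Y · (1 + 0.54)^4
     ≈ Y · 5.6245

Percentage change = ((1 + 0.54)^4 − 1) × 100% ≈ 462.4%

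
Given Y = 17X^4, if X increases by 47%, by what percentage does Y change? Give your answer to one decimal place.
366.9%

For Y = 17X^4:
If X → X(1 + 0.47)
Then Y → Y · (1 + 0.47)^4
     ≈ Y · 4.6695

Percentage change = ((1 + 0.47)^4 − 1) × 100% ≈ 366.9%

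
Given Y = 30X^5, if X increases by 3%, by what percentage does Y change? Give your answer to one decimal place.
15.9%

For Y = 30X^5:
If X → X(1 + 0.03)
Then Y → Y · (1 + 0.03)^5
     ≈ Y · 1.1593

Percentage change = ((1 + 0.03)^5 − 1) × 100% ≈ 15.9%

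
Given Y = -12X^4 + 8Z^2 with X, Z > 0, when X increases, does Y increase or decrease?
Y decreases

Taking the partial derivative:
∂Y/∂X = -48X^3

∂Y/∂X = -48X^3 < 0 (assuming positive values)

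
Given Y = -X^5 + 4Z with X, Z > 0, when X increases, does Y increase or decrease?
Y decreases

Taking the partial derivative:
∂Y/∂X = -5X^4

∂Y/∂X = -5X^4 < 0 (assuming positive values)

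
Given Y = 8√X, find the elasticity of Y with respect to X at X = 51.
Elasticity = 1/2

Elasticity = (dY/dX) · (X/Y)

dY/dX = 4/√X
At X = 51: dY/dX = 4·√51/51, Y = 8·√51

Elasticity = (4·√51/51) · (51 / (8·√51)) = 1/2

Interpretation: for a small percentage change in X, the percentage change in Y is approximately 0.50 times as large.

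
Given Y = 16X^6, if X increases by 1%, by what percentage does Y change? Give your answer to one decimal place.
6.2%

For Y = 16X^6:
If X → X(1 + 0.01)
Then Y → Y · (1 + 0.01)^6
     ≈ Y · 1.0615

Percentage change = ((1 + 0.01)^6 − 1) × 100% ≈ 6.2%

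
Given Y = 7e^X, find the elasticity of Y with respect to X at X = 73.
Elasticity = 73

Elasticity = (dY/dX) · (X/Y)

dY/dX = 7·e^X
At X = 73: dY/dX = 7·e^73, Y = 7·e^73

Elasticity = (7·e^73) · (73 / (7·e^73)) = 73

Interpretation: for a small percentage change in X, the percentage change in Y is approximately 73.00 times as large.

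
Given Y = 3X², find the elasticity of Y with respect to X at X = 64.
Elasticity = 2

Elasticity = (dY/dX) · (X/Y)

dY/dX = 6·X
At X = 64: dY/dX = 384, Y = 12288

Elasticity = 384 · (64 / 12288) = 2

Interpretation: for a small percentage change in X, the percentage change in Y is approximately 2.00 times as large.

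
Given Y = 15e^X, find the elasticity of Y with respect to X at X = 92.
Elasticity = 92

Elasticity = (dY/dX) · (X/Y)

dY/dX = 15·e^X
At X = 92: dY/dX = 15·e^92, Y = 15·e^92

Elasticity = (15·e^92) · (92 / (15·e^92)) = 92

Interpretation: for a small percentage change in X, the percentage change in Y is approximately 92.00 times as large.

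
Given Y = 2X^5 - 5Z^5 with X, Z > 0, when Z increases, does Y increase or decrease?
Y decreases

Taking the partial derivative:
∂Y/∂Z = -25Z^4

∂Y/∂Z = -25Z^4 < 0 (assuming positive values)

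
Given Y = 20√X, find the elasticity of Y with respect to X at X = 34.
Elasticity = 1/2

Elasticity = (dY/dX) · (X/Y)

dY/dX = 10/√X
At X = 34: dY/dX = 5·√34/17, Y = 20·√34

Elasticity = (5·√34/17) · (34 / (20·√34)) = 1/2

Interpretation: for a small percentage change in X, the percentage change in Y is approximately 0.50 times as large.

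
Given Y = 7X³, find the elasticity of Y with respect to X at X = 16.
Elasticity = 3

Elasticity = (dY/dX) · (X/Y)

dY/dX = 21·X²
At X = 16: dY/dX = 5376, Y = 28672

Elasticity = 5376 · (16 / 28672) = 3

Interpretation: for a small percentage change in X, the percentage change in Y is approximately 3.00 times as large.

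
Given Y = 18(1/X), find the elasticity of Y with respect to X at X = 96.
Elasticity = -1

Elasticity = (dY/dX) · (X/Y)

dY/dX = -18/X²
At X = 96: dY/dX = -1/512, Y = 3/16

Elasticity = (-1/512) · (96 / (3/16)) = -1

Interpretation: for a small percentage change in X, the percentage change in Y is approximately -1.00 times as large.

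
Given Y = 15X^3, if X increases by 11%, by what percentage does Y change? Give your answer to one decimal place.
36.8%

For Y = 15X^3:
If X → X(1 + 0.11)
Then Y → Y · (1 + 0.11)^3
     ≈ Y · 1.3676

Percentage change = ((1 + 0.11)^3 − 1) × 100% ≈ 36.8%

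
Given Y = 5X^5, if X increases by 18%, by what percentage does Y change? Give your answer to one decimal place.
128.8%

For Y = 5X^5:
If X → X(1 + 0.18)
Then Y → Y · (1 + 0.18)^5
     ≈ Y · 2.2878

Percentage change = ((1 + 0.18)^5 − 1) × 100% ≈ 128.8%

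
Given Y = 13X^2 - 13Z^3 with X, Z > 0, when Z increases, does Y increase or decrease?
Y decreases

Taking the partial derivative:
∂Y/∂Z = -39Z^2

∂Y/∂Z = -39Z^2 < 0 (assuming positive values)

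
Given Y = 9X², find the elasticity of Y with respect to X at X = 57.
Elasticity = 2

Elasticity = (dY/dX) · (X/Y)

dY/dX = 18·X
At X = 57: dY/dX = 1026, Y = 29241

Elasticity = 1026 · (57 / 29241) = 2

Interpretation: for a small percentage change in X, the percentage change in Y is approximately 2.00 times as large.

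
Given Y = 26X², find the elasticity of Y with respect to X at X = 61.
Elasticity = 2

Elasticity = (dY/dX) · (X/Y)

dY/dX = 52·X
At X = 61: dY/dX = 3172, Y = 96746

Elasticity = 3172 · (61 / 96746) = 2

Interpretation: for a small percentage change in X, the percentage change in Y is approximately 2.00 times as large.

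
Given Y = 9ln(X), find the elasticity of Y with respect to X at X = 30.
Elasticity = 1/ln(30) ≈ 0.2940

Elasticity = (dY/dX) · (X/Y)

dY/dX = 9/X
At X = 30: dY/dX = 3/10, Y = 9·ln(30)

Elasticity = (3/10) · (30 / (9·ln(30))) = 1/ln(30) ≈ 0.2940

Interpretation: for a small percentage change in X, the percentage change in Y is approximately 0.29 times as large.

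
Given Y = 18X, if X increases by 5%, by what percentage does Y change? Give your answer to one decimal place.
5.0%

For Y = 18X:
If X → X(1 + 0.05)
Then Y → Y · (1 + 0.05)^1
     = Y · 1.0500

Percentage change = ((1 + 0.05)^1 − 1) × 100% = 5.0%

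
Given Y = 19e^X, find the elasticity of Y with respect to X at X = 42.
Elasticity = 42

Elasticity = (dY/dX) · (X/Y)

dY/dX = 19·e^X
At X = 42: dY/dX = 19·e^42, Y = 19·e^42

Elasticity = (19·e^42) · (42 / (19·e^42)) = 42

Interpretation: for a small percentage change in X, the percentage change in Y is approximately 42.00 times as large.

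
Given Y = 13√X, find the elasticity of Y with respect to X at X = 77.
Elasticity = 1/2

Elasticity = (dY/dX) · (X/Y)

dY/dX = 13/(2·√X)
At X = 77: dY/dX = 13·√77/154, Y = 13·√77

Elasticity = (13·√77/154) · (77 / (13·√77)) = 1/2

Interpretation: for a small percentage change in X, the percentage change in Y is approximately 0.50 times as large.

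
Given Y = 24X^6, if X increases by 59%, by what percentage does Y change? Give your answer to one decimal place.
1515.8%

For Y = 24X^6:
If X → X(1 + 0.59)
Then Y → Y · (1 + 0.59)^6
     ≈ Y · 16.1578

Percentage change = ((1 + 0.59)^6 − 1) × 100% ≈ 1515.8%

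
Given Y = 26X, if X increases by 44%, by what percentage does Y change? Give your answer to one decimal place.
44.0%

For Y = 26X:
If X → X(1 + 0.44)
Then Y → Y · (1 + 0.44)^1
     = Y · 1.4400

Percentage change = ((1 + 0.44)^1 − 1) × 100% = 44.0%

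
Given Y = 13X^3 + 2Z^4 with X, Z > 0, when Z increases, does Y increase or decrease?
Y increases

Taking the partial derivative:
∂Y/∂Z = 8Z^3

∂Y/∂Z = 8Z^3 > 0 (assuming positive values)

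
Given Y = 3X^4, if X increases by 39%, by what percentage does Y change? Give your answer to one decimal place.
273.3%

For Y = 3X^4:
If X → X(1 + 0.39)
Then Y → Y · (1 + 0.39)^4
     ≈ Y · 3.7330

Percentage change = ((1 + 0.39)^4 − 1) × 100% ≈ 273.3%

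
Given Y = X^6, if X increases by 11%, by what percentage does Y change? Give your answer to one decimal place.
87.0%

For Y = X^6:
If X → X(1 + 0.11)
Then Y → Y · (1 + 0.11)^6
     ≈ Y · 1.8704

Percentage change = ((1 + 0.11)^6 − 1) × 100% ≈ 87.0%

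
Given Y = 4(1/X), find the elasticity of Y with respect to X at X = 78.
Elasticity = -1

Elasticity = (dY/dX) · (X/Y)

dY/dX = -4/X²
At X = 78: dY/dX = -1/1521, Y = 2/39

Elasticity = (-1/1521) · (78 / (2/39)) = -1

Interpretation: for a small percentage change in X, the percentage change in Y is approximately -1.00 times as large.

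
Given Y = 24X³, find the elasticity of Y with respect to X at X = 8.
Elasticity = 3

Elasticity = (dY/dX) · (X/Y)

dY/dX = 72·X²
At X = 8: dY/dX = 4608, Y = 12288

Elasticity = 4608 · (8 / 12288) = 3

Interpretation: for a small percentage change in X, the percentage change in Y is approximately 3.00 times as large.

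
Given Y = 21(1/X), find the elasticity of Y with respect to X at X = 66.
Elasticity = -1

Elasticity = (dY/dX) · (X/Y)

dY/dX = -21/X²
At X = 66: dY/dX = -7/1452, Y = 7/22

Elasticity = (-7/1452) · (66 / (7/22)) = -1

Interpretation: for a small percentage change in X, the percentage change in Y is approximately -1.00 times as large.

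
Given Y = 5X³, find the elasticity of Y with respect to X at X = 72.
Elasticity = 3

Elasticity = (dY/dX) · (X/Y)

dY/dX = 15·X²
At X = 72: dY/dX = 77760, Y = 1866240

Elasticity = 77760 · (72 / 1866240) = 3

Interpretation: for a small percentage change in X, the percentage change in Y is approximately 3.00 times as large.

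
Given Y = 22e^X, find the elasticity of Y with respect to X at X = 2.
Elasticity = 2

Elasticity = (dY/dX) · (X/Y)

dY/dX = 22·e^X
At X = 2: dY/dX = 22·e^2, Y = 22·e^2

Elasticity = (22·e^2) · (2 / (22·e^2)) = 2

Interpretation: for a small percentage change in X, the percentage change in Y is approximately 2.00 times as large.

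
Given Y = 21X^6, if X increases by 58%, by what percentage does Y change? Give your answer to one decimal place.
1455.8%

For Y = 21X^6:
If X → X(1 + 0.58)
Then Y → Y · (1 + 0.58)^6
     ≈ Y · 15.5576

Percentage change = ((1 + 0.58)^6 − 1) × 100% ≈ 1455.8%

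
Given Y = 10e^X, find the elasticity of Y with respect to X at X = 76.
Elasticity = 76

Elasticity = (dY/dX) · (X/Y)

dY/dX = 10·e^X
At X = 76: dY/dX = 10·e^76, Y = 10·e^76

Elasticity = (10·e^76) · (76 / (10·e^76)) = 76

Interpretation: for a small percentage change in X, the percentage change in Y is approximately 76.00 times as large.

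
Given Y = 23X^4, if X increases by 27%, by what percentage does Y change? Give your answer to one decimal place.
160.1%

For Y = 23X^4:
If X → X(1 + 0.27)
Then Y → Y · (1 + 0.27)^4
     ≈ Y · 2.6014

Percentage change = ((1 + 0.27)^4 − 1) × 100% ≈ 160.1%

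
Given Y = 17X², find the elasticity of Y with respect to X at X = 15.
Elasticity = 2

Elasticity = (dY/dX) · (X/Y)

dY/dX = 34·X
At X = 15: dY/dX = 510, Y = 3825

Elasticity = 510 · (15 / 3825) = 2

Interpretation: for a small percentage change in X, the percentage change in Y is approximately 2.00 times as large.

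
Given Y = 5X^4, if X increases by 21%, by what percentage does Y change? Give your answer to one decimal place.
114.4%

For Y = 5X^4:
If X → X(1 + 0.21)
Then Y → Y · (1 + 0.21)^4
     ≈ Y · 2.1436

Percentage change = ((1 + 0.21)^4 − 1) × 100% ≈ 114.4%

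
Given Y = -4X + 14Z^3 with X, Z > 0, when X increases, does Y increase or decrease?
Y decreases

Taking the partial derivative:
∂Y/∂X = -4

∂Y/∂X = -4 < 0 (assuming positive values)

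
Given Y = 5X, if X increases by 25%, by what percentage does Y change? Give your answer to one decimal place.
25.0%

For Y = 5X:
If X → X(1 + 0.25)
Then Y → Y · (1 + 0.25)^1
     = Y · 1.2500

Percentage change = ((1 + 0.25)^1 − 1) × 100% = 25.0%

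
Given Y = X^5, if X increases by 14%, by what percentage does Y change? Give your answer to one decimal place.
92.5%

For Y = X^5:
If X → X(1 + 0.14)
Then Y → Y · (1 + 0.14)^5
     ≈ Y · 1.9254

Percentage change = ((1 + 0.14)^5 − 1) × 100% ≈ 92.5%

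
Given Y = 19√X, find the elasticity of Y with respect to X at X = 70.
Elasticity = 1/2

Elasticity = (dY/dX) · (X/Y)

dY/dX = 19/(2·√X)
At X = 70: dY/dX = 19·√70/140, Y = 19·√70

Elasticity = (19·√70/140) · (70 / (19·√70)) = 1/2

Interpretation: for a small percentage change in X, the percentage change in Y is approximately 0.50 times as large.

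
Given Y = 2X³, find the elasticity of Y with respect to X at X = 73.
Elasticity = 3

Elasticity = (dY/dX) · (X/Y)

dY/dX = 6·X²
At X = 73: dY/dX = 31974, Y = 778034

Elasticity = 31974 · (73 / 778034) = 3

Interpretation: for a small percentage change in X, the percentage change in Y is approximately 3.00 times as large.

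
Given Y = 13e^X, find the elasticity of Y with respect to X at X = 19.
Elasticity = 19

Elasticity = (dY/dX) · (X/Y)

dY/dX = 13·e^X
At X = 19: dY/dX = 13·e^19, Y = 13·e^19

Elasticity = (13·e^19) · (19 / (13·e^19)) = 19

Interpretation: for a small percentage change in X, the percentage change in Y is approximately 19.00 times as large.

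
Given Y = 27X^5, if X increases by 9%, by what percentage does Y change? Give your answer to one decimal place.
53.9%

For Y = 27X^5:
If X → X(1 + 0.09)
Then Y → Y · (1 + 0.09)^5
     ≈ Y · 1.5386

Percentage change = ((1 + 0.09)^5 − 1) × 100% ≈ 53.9%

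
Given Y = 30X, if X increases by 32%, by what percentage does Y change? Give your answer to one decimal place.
32.0%

For Y = 30X:
If X → X(1 + 0.32)
Then Y → Y · (1 + 0.32)^1
     = Y · 1.3200

Percentage change = ((1 + 0.32)^1 − 1) × 100% = 32.0%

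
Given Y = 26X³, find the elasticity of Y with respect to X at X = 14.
Elasticity = 3

Elasticity = (dY/dX) · (X/Y)

dY/dX = 78·X²
At X = 14: dY/dX = 15288, Y = 71344

Elasticity = 15288 · (14 / 71344) = 3

Interpretation: for a small percentage change in X, the percentage change in Y is approximately 3.00 times as large.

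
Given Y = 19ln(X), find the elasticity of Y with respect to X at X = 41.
Elasticity = 1/ln(41) ≈ 0.2693

Elasticity = (dY/dX) · (X/Y)

dY/dX = 19/X
At X = 41: dY/dX = 19/41, Y = 19·ln(41)

Elasticity = (19/41) · (41 / (19·ln(41))) = 1/ln(41) ≈ 0.2693

Interpretation: for a small percentage change in X, the percentage change in Y is approximately 0.27 times as large.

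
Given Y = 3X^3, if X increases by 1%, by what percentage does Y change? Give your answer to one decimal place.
3.0%

For Y = 3X^3:
If X → X(1 + 0.01)
Then Y → Y · (1 + 0.01)^3
     ≈ Y · 1.0303

Percentage change = ((1 + 0.01)^3 − 1) × 100% ≈ 3.0%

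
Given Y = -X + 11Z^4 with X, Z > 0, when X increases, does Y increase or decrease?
Y decreases

Taking the partial derivative:
∂Y/∂X = -1

∂Y/∂X = -1 < 0 (assuming positive values)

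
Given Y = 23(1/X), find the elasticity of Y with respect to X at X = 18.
Elasticity = -1

Elasticity = (dY/dX) · (X/Y)

dY/dX = -23/X²
At X = 18: dY/dX = -23/324, Y = 23/18

Elasticity = (-23/324) · (18 / (23/18)) = -1

Interpretation: for a small percentage change in X, the percentage change in Y is approximately -1.00 times as large.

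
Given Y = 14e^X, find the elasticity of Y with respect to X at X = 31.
Elasticity = 31

Elasticity = (dY/dX) · (X/Y)

dY/dX = 14·e^X
At X = 31: dY/dX = 14·e^31, Y = 14·e^31

Elasticity = (14·e^31) · (31 / (14·e^31)) = 31

Interpretation: for a small percentage change in X, the percentage change in Y is approximately 31.00 times as large.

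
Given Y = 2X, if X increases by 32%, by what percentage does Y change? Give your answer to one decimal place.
32.0%

For Y = 2X:
If X → X(1 + 0.32)
Then Y → Y · (1 + 0.32)^1
     = Y · 1.3200

Percentage change = ((1 + 0.32)^1 − 1) × 100% = 32.0%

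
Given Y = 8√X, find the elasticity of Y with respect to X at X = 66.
Elasticity = 1/2

Elasticity = (dY/dX) · (X/Y)

dY/dX = 4/√X
At X = 66: dY/dX = 2·√66/33, Y = 8·√66

Elasticity = (2·√66/33) · (66 / (8·√66)) = 1/2

Interpretation: for a small percentage change in X, the percentage change in Y is approximately 0.50 times as large.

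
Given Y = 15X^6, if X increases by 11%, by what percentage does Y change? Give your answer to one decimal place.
87.0%

For Y = 15X^6:
If X → X(1 + 0.11)
Then Y → Y · (1 + 0.11)^6
     ≈ Y · 1.8704

Percentage change = ((1 + 0.11)^6 − 1) × 100% ≈ 87.0%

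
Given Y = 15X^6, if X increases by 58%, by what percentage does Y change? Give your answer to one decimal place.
1455.8%

For Y = 15X^6:
If X → X(1 + 0.58)
Then Y → Y · (1 + 0.58)^6
     ≈ Y · 15.5576

Percentage change = ((1 + 0.58)^6 − 1) × 100% ≈ 1455.8%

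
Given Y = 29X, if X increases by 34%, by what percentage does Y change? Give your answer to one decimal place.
34.0%

For Y = 29X:
If X → X(1 + 0.34)
Then Y → Y · (1 + 0.34)^1
     = Y · 1.3400

Percentage change = ((1 + 0.34)^1 − 1) × 100% = 34.0%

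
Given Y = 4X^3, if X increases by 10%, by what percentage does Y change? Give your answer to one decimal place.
33.1%

For Y = 4X^3:
If X → X(1 + 0.1)
Then Y → Y · (1 + 0.1)^3
     = Y · 1.3310

Percentage change = ((1 + 0.1)^3 − 1) × 100% = 33.1%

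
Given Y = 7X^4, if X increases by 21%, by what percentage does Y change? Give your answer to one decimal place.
114.4%

For Y = 7X^4:
If X → X(1 + 0.21)
Then Y → Y · (1 + 0.21)^4
     ≈ Y · 2.1436

Percentage change = ((1 + 0.21)^4 − 1) × 100% ≈ 114.4%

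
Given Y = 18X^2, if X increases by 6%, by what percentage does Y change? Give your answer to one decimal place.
12.4%

For Y = 18X^2:
If X → X(1 + 0.06)
Then Y → Y · (1 + 0.06)^2
     = Y · 1.1236

Percentage change = ((1 + 0.06)^2 − 1) × 100% ≈ 12.4%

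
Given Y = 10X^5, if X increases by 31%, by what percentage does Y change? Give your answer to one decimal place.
285.8%

For Y = 10X^5:
If X → X(1 + 0.31)
Then Y → Y · (1 + 0.31)^5
     ≈ Y · 3.8579

Percentage change = ((1 + 0.31)^5 − 1) × 100% ≈ 285.8%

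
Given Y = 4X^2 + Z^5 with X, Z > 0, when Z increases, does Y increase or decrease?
Y increases

Taking the partial derivative:
∂Y/∂Z = 5Z^4

∂Y/∂Z = 5Z^4 > 0 (assuming positive values)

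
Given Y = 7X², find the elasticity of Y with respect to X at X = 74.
Elasticity = 2

Elasticity = (dY/dX) · (X/Y)

dY/dX = 14·X
At X = 74: dY/dX = 1036, Y = 38332

Elasticity = 1036 · (74 / 38332) = 2

Interpretation: for a small percentage change in X, the percentage change in Y is approximately 2.00 times as large.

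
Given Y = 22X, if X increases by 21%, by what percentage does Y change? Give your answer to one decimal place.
21.0%

For Y = 22X:
If X → X(1 + 0.21)
Then Y → Y · (1 + 0.21)^1
     = Y · 1.2100

Percentage change = ((1 + 0.21)^1 − 1) × 100% = 21.0%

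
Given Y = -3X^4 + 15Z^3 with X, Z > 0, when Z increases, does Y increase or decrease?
Y increases

Taking the partial derivative:
∂Y/∂Z = 45Z^2

∂Y/∂Z = 45Z^2 > 0 (assuming positive values)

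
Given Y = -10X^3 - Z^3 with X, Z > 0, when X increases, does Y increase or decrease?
Y decreases

Taking the partial derivative:
∂Y/∂X = -30X^2

∂Y/∂X = -30X^2 < 0 (assuming positive values)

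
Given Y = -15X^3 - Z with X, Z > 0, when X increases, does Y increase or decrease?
Y decreases

Taking the partial derivative:
∂Y/∂X = -45X^2

∂Y/∂X = -45X^2 < 0 (assuming positive values)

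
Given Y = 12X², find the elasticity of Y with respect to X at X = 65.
Elasticity = 2

Elasticity = (dY/dX) · (X/Y)

dY/dX = 24·X
At X = 65: dY/dX = 1560, Y = 50700

Elasticity = 1560 · (65 / 50700) = 2

Interpretation: for a small percentage change in X, the percentage change in Y is approximately 2.00 times as large.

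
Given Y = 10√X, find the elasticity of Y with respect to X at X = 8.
Elasticity = 1/2

Elasticity = (dY/dX) · (X/Y)

dY/dX = 5/√X
At X = 8: dY/dX = 5·√2/4, Y = 20·√2

Elasticity = (5·√2/4) · (8 / (20·√2)) = 1/2

Interpretation: for a small percentage change in X, the percentage change in Y is approximately 0.50 times as large.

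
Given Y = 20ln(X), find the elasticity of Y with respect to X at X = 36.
Elasticity = 1/ln(36) ≈ 0.2791

Elasticity = (dY/dX) · (X/Y)

dY/dX = 20/X
At X = 36: dY/dX = 5/9, Y = 20·ln(36)

Elasticity = (5/9) · (36 / (20·ln(36))) = 1/ln(36) ≈ 0.2791

Interpretation: for a small percentage change in X, the percentage change in Y is approximately 0.28 times as large.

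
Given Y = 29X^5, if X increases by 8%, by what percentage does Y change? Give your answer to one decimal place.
46.9%

For Y = 29X^5:
If X → X(1 + 0.08)
Then Y → Y · (1 + 0.08)^5
     ≈ Y · 1.4693

Percentage change = ((1 + 0.08)^5 − 1) × 100% ≈ 46.9%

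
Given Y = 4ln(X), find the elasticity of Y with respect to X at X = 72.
Elasticity = 1/ln(72) ≈ 0.2338

Elasticity = (dY/dX) · (X/Y)

dY/dX = 4/X
At X = 72: dY/dX = 1/18, Y = 4·ln(72)

Elasticity = (1/18) · (72 / (4·ln(72))) = 1/ln(72) ≈ 0.2338

Interpretation: for a small percentage change in X, the percentage change in Y is approximately 0.23 times as large.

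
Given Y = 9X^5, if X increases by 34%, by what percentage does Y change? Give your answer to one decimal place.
332.0%

For Y = 9X^5:
If X → X(1 + 0.34)
Then Y → Y · (1 + 0.34)^5
     ≈ Y · 4.3204

Percentage change = ((1 + 0.34)^5 − 1) × 100% ≈ 332.0%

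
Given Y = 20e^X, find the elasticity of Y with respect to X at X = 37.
Elasticity = 37

Elasticity = (dY/dX) · (X/Y)

dY/dX = 20·e^X
At X = 37: dY/dX = 20·e^37, Y = 20·e^37

Elasticity = (20·e^37) · (37 / (20·e^37)) = 37

Interpretation: for a small percentage change in X, the percentage change in Y is approximately 37.00 times as large.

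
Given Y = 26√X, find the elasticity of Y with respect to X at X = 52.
Elasticity = 1/2

Elasticity = (dY/dX) · (X/Y)

dY/dX = 13/√X
At X = 52: dY/dX = √13/2, Y = 52·√13

Elasticity = (√13/2) · (52 / (52·√13)) = 1/2

Interpretation: for a small percentage change in X, the percentage change in Y is approximately 0.50 times as large.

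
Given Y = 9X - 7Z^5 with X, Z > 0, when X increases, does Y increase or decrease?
Y increases

Taking the partial derivative:
∂Y/∂X = 9

∂Y/∂X = 9 > 0 (assuming positive values)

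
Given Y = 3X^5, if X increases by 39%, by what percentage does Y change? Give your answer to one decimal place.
418.9%

For Y = 3X^5:
If X → X(1 + 0.39)
Then Y → Y · (1 + 0.39)^5
     ≈ Y · 5.1889

Percentage change = ((1 + 0.39)^5 − 1) × 100% ≈ 418.9%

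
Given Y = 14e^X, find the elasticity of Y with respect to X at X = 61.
Elasticity = 61

Elasticity = (dY/dX) · (X/Y)

dY/dX = 14·e^X
At X = 61: dY/dX = 14·e^61, Y = 14·e^61

Elasticity = (14·e^61) · (61 / (14·e^61)) = 61

Interpretation: for a small percentage change in X, the percentage change in Y is approximately 61.00 times as large.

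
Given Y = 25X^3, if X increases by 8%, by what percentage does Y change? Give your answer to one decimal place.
26.0%

For Y = 25X^3:
If X → X(1 + 0.08)
Then Y → Y · (1 + 0.08)^3
     ≈ Y · 1.2597

Percentage change = ((1 + 0.08)^3 − 1) × 100% ≈ 26.0%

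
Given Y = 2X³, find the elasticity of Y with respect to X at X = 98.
Elasticity = 3

Elasticity = (dY/dX) · (X/Y)

dY/dX = 6·X²
At X = 98: dY/dX = 57624, Y = 1882384

Elasticity = 57624 · (98 / 1882384) = 3

Interpretation: for a small percentage change in X, the percentage change in Y is approximately 3.00 times as large.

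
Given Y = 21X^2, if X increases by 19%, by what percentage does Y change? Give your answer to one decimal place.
41.6%

For Y = 21X^2:
If X → X(1 + 0.19)
Then Y → Y · (1 + 0.19)^2
     = Y · 1.4161

Percentage change = ((1 + 0.19)^2 − 1) × 100% ≈ 41.6%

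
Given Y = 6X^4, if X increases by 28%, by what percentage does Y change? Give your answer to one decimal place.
168.4%

For Y = 6X^4:
If X → X(1 + 0.28)
Then Y → Y · (1 + 0.28)^4
     ≈ Y · 2.6844

Percentage change = ((1 + 0.28)^4 − 1) × 100% ≈ 168.4%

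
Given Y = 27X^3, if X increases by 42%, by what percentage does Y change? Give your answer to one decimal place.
186.3%

For Y = 27X^3:
If X → X(1 + 0.42)
Then Y → Y · (1 + 0.42)^3
     ≈ Y · 2.8633

Percentage change = ((1 + 0.42)^3 − 1) × 100% ≈ 186.3%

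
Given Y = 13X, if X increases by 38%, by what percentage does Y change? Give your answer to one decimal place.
38.0%

For Y = 13X:
If X → X(1 + 0.38)
Then Y → Y · (1 + 0.38)^1
     = Y · 1.3800

Percentage change = ((1 + 0.38)^1 − 1) × 100% = 38.0%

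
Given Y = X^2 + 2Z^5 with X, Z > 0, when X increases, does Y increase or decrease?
Y increases

Taking the partial derivative:
∂Y/∂X = 2X

∂Y/∂X = 2X > 0 (assuming positive values)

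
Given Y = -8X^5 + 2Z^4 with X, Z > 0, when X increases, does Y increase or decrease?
Y decreases

Taking the partial derivative:
∂Y/∂X = -40X^4

∂Y/∂X = -40X^4 < 0 (assuming positive values)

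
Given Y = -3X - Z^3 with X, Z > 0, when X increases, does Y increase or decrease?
Y decreases

Taking the partial derivative:
∂Y/∂X = -3

∂Y/∂X = -3 < 0 (assuming positive values)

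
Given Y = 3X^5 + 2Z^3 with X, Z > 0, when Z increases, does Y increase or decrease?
Y increases

Taking the partial derivative:
∂Y/∂Z = 6Z^2

∂Y/∂Z = 6Z^2 > 0 (assuming positive values)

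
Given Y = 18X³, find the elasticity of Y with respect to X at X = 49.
Elasticity = 3

Elasticity = (dY/dX) · (X/Y)

dY/dX = 54·X²
At X = 49: dY/dX = 129654, Y = 2117682

Elasticity = 129654 · (49 / 2117682) = 3

Interpretation: for a small percentage change in X, the percentage change in Y is approximately 3.00 times as large.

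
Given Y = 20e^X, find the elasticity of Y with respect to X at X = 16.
Elasticity = 16

Elasticity = (dY/dX) · (X/Y)

dY/dX = 20·e^X
At X = 16: dY/dX = 20·e^16, Y = 20·e^16

Elasticity = (20·e^16) · (16 / (20·e^16)) = 16

Interpretation: for a small percentage change in X, the percentage change in Y is approximately 16.00 times as large.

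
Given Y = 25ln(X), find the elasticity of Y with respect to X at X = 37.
Elasticity = 1/ln(37) ≈ 0.2769

Elasticity = (dY/dX) · (X/Y)

dY/dX = 25/X
At X = 37: dY/dX = 25/37, Y = 25·ln(37)

Elasticity = (25/37) · (37 / (25·ln(37))) = 1/ln(37) ≈ 0.2769

Interpretation: for a small percentage change in X, the percentage change in Y is approximately 0.28 times as large.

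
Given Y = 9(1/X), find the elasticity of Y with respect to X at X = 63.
Elasticity = -1

Elasticity = (dY/dX) · (X/Y)

dY/dX = -9/X²
At X = 63: dY/dX = -1/441, Y = 1/7

Elasticity = (-1/441) · (63 / (1/7)) = -1

Interpretation: for a small percentage change in X, the percentage change in Y is approximately -1.00 times as large.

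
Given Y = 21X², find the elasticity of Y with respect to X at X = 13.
Elasticity = 2

Elasticity = (dY/dX) · (X/Y)

dY/dX = 42·X
At X = 13: dY/dX = 546, Y = 3549

Elasticity = 546 · (13 / 3549) = 2

Interpretation: for a small percentage change in X, the percentage change in Y is approximately 2.00 times as large.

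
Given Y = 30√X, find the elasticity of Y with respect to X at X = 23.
Elasticity = 1/2

Elasticity = (dY/dX) · (X/Y)

dY/dX = 15/√X
At X = 23: dY/dX = 15·√23/23, Y = 30·√23

Elasticity = (15·√23/23) · (23 / (30·√23)) = 1/2

Interpretation: for a small percentage change in X, the percentage change in Y is approximately 0.50 times as large.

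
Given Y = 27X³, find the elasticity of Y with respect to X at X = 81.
Elasticity = 3

Elasticity = (dY/dX) · (X/Y)

dY/dX = 81·X²
At X = 81: dY/dX = 531441, Y = 14348907

Elasticity = 531441 · (81 / 14348907) = 3

Interpretation: for a small percentage change in X, the percentage change in Y is approximately 3.00 times as large.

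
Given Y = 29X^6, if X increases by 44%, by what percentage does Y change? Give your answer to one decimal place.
791.6%

For Y = 29X^6:
If X → X(1 + 0.44)
Then Y → Y · (1 + 0.44)^6
     ≈ Y · 8.9161

Percentage change = ((1 + 0.44)^6 − 1) × 100% ≈ 791.6%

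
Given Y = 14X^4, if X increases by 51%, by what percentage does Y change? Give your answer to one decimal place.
419.9%

For Y = 14X^4:
If X → X(1 + 0.51)
Then Y → Y · (1 + 0.51)^4
     ≈ Y · 5.1989

Percentage change = ((1 + 0.51)^4 − 1) × 100% ≈ 419.9%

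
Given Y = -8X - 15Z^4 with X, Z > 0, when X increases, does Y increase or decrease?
Y decreases

Taking the partial derivative:
∂Y/∂X = -8

∂Y/∂X = -8 < 0 (assuming positive values)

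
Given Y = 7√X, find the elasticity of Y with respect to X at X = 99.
Elasticity = 1/2

Elasticity = (dY/dX) · (X/Y)

dY/dX = 7/(2·√X)
At X = 99: dY/dX = 7·√11/66, Y = 21·√11

Elasticity = (7·√11/66) · (99 / (21·√11)) = 1/2

Interpretation: for a small percentage change in X, the percentage change in Y is approximately 0.50 times as large.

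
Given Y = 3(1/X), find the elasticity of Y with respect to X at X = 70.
Elasticity = -1

Elasticity = (dY/dX) · (X/Y)

dY/dX = -3/X²
At X = 70: dY/dX = -3/4900, Y = 3/70

Elasticity = (-3/4900) · (70 / (3/70)) = -1

Interpretation: for a small percentage change in X, the percentage change in Y is approximately -1.00 times as large.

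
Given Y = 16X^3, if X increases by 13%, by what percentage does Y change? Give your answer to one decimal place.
44.3%

For Y = 16X^3:
If X → X(1 + 0.13)
Then Y → Y · (1 + 0.13)^3
     ≈ Y · 1.4429

Percentage change = ((1 + 0.13)^3 − 1) × 100% ≈ 44.3%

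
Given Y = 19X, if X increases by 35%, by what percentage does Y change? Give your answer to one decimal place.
35.0%

For Y = 19X:
If X → X(1 + 0.35)
Then Y → Y · (1 + 0.35)^1
     = Y · 1.3500

Percentage change = ((1 + 0.35)^1 − 1) × 100% = 35.0%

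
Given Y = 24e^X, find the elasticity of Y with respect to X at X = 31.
Elasticity = 31

Elasticity = (dY/dX) · (X/Y)

dY/dX = 24·e^X
At X = 31: dY/dX = 24·e^31, Y = 24·e^31

Elasticity = (24·e^31) · (31 / (24·e^31)) = 31

Interpretation: for a small percentage change in X, the percentage change in Y is approximately 31.00 times as large.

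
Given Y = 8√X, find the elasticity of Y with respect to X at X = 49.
Elasticity = 1/2

Elasticity = (dY/dX) · (X/Y)

dY/dX = 4/√X
At X = 49: dY/dX = 4/7, Y = 56

Elasticity = (4/7) · (49 / 56) = 1/2

Interpretation: for a small percentage change in X, the percentage change in Y is approximately 0.50 times as large.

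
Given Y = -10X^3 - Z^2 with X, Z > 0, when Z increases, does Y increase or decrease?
Y decreases

Taking the partial derivative:
∂Y/∂Z = -2Z

∂Y/∂Z = -2Z < 0 (assuming positive values)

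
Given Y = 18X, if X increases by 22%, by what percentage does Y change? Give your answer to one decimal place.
22.0%

For Y = 18X:
If X → X(1 + 0.22)
Then Y → Y · (1 + 0.22)^1
     = Y · 1.2200

Percentage change = ((1 + 0.22)^1 − 1) × 100% = 22.0%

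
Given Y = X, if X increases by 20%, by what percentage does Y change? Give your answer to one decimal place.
20.0%

For Y = X:
If X → X(1 + 0.2)
Then Y → Y · (1 + 0.2)^1
     = Y · 1.2000

Percentage change = ((1 + 0.2)^1 − 1) × 100% = 20.0%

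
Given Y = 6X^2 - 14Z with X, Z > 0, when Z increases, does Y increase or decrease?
Y decreases

Taking the partial derivative:
∂Y/∂Z = -14

∂Y/∂Z = -14 < 0 (assuming positive values)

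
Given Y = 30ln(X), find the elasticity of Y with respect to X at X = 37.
Elasticity = 1/ln(37) ≈ 0.2769

Elasticity = (dY/dX) · (X/Y)

dY/dX = 30/X
At X = 37: dY/dX = 30/37, Y = 30·ln(37)

Elasticity = (30/37) · (37 / (30·ln(37))) = 1/ln(37) ≈ 0.2769

Interpretation: for a small percentage change in X, the percentage change in Y is approximately 0.28 times as large.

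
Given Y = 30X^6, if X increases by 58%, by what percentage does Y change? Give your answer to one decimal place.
1455.8%

For Y = 30X^6:
If X → X(1 + 0.58)
Then Y → Y · (1 + 0.58)^6
     ≈ Y · 15.5576

Percentage change = ((1 + 0.58)^6 − 1) × 100% ≈ 1455.8%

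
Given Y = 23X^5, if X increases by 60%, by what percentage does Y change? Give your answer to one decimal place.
948.6%

For Y = 23X^5:
If X → X(1 + 0.6)
Then Y → Y · (1 + 0.6)^5
     ≈ Y · 10.4858

Percentage change = ((1 + 0.6)^5 − 1) × 100% ≈ 948.6%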